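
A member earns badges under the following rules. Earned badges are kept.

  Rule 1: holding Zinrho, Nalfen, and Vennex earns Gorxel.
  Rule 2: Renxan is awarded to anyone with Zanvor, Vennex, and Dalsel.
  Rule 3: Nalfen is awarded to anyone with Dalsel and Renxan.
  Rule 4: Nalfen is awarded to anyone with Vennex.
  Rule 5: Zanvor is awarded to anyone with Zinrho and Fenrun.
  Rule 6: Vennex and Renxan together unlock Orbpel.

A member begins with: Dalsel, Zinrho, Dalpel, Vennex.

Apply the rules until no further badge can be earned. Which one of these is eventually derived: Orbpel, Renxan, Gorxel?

With Vennex, Nalfen is earned (Rule 4).
With Zinrho, Nalfen, and Vennex, Gorxel is earned (Rule 1).
Orbpel would need Vennex and Renxan (Rule 6), but Renxan is never earned. Renxan would need Zanvor, Vennex, and Dalsel (Rule 2), but Zanvor is never earned.

Gorxel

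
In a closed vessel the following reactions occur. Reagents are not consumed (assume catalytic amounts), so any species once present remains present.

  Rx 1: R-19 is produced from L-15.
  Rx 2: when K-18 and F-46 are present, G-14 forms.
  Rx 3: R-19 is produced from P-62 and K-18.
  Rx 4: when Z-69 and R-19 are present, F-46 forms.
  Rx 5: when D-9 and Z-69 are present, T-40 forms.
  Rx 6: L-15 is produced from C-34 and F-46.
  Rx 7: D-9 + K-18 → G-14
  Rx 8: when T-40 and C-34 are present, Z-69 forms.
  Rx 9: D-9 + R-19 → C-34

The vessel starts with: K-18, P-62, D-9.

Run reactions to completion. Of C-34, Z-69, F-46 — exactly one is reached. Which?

P-62 and K-18 present → R-19 forms (Rx 3).
D-9 and R-19 present → C-34 forms (Rx 9).
Z-69 would need T-40 and C-34 (Rx 8), but T-40 never forms. F-46 would need Z-69 and R-19 (Rx 4), but Z-69 never forms.

C-34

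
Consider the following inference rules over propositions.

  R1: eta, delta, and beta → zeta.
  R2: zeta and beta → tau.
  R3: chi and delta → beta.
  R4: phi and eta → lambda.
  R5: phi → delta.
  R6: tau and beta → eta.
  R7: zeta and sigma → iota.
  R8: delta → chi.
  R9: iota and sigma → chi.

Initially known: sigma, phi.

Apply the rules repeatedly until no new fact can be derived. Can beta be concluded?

Yes

phi holds, so delta follows (R5).
delta holds, so chi follows (R8).
From chi and delta, R3 gives beta.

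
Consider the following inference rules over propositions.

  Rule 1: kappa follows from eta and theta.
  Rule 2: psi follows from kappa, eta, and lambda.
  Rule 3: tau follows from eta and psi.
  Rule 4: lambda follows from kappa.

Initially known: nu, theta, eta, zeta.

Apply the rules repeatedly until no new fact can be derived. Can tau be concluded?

Yes

From eta and theta, Rule 1 gives kappa.
kappa holds, so lambda follows (Rule 4).
From kappa, eta, and lambda, Rule 2 gives psi.
From eta and psi, Rule 3 gives tau.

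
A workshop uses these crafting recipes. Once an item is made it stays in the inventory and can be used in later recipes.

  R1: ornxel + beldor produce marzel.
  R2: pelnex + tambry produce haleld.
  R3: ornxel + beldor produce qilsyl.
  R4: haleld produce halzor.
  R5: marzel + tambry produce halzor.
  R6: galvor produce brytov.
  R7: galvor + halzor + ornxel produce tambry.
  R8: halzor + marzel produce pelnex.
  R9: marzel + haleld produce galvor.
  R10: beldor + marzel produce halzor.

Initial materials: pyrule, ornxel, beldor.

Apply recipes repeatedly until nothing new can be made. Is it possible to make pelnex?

Using R1, ornxel and beldor make marzel.
beldor + marzel → halzor (R10).
halzor + marzel → pelnex (R8).

Yes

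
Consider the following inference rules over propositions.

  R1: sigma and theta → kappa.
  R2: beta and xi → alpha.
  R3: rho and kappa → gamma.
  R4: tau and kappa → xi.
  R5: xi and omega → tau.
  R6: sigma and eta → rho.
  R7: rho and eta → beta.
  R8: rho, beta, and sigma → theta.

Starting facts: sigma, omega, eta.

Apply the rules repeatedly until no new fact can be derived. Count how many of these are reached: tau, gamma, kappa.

2

From sigma and eta, R6 gives rho.
rho and eta hold, so beta follows (R7).
From rho, beta, and sigma, R8 gives theta.
sigma and theta hold, so kappa follows (R1).
rho and kappa hold, so gamma follows (R3).
tau would need xi and omega (R5), but xi is never established.
gamma: reached.
kappa: reached.
Reached: gamma and kappa — 2 of the 3.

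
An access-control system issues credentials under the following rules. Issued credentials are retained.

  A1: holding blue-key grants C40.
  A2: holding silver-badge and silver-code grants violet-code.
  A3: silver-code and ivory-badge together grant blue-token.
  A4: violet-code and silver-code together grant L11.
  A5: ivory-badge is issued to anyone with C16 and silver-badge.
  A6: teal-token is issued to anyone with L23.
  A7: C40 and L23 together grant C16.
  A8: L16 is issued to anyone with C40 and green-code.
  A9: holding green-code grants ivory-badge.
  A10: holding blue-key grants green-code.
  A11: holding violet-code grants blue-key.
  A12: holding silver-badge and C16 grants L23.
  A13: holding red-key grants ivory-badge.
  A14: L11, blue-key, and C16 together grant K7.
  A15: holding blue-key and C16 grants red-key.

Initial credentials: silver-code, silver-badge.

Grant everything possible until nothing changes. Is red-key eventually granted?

red-key would need blue-key and C16 (A15), but C16 is never granted.

No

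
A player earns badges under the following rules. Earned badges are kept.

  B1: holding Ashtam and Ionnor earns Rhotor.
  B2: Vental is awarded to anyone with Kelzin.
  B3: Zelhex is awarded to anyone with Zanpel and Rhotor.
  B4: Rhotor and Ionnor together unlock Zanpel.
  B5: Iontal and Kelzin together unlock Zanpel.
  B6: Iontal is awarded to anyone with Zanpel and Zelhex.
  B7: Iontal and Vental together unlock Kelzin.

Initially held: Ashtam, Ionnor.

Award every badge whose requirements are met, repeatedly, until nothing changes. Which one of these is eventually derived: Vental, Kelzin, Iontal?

Iontal

With Ashtam and Ionnor, Rhotor is earned (B1).
With Rhotor and Ionnor, Zanpel is earned (B4).
With Zanpel and Rhotor, Zelhex is earned (B3).
With Zanpel and Zelhex, Iontal is earned (B6).
Kelzin would need Iontal and Vental (B7), but Vental is never earned. Vental would need Kelzin (B2), but Kelzin is never earned.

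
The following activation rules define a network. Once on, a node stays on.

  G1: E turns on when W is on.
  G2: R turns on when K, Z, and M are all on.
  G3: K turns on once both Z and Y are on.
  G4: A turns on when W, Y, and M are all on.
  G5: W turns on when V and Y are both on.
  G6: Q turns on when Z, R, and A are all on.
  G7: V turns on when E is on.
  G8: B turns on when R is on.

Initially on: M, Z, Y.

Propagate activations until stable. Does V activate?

No

V would need E (G7), but E never turns on.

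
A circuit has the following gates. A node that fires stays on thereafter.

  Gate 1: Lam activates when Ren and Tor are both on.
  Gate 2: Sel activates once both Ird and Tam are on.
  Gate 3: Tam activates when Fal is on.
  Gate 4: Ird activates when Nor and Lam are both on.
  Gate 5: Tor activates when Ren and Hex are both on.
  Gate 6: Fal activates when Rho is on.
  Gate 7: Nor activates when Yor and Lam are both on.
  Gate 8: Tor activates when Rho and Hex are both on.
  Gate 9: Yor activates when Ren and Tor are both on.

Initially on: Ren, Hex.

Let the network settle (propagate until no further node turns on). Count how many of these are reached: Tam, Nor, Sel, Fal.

Ren and Hex are on, so Tor activates (Gate 5).
Gate 9: Ren and Tor on → Yor on.
Ren and Tor are on, so Lam activates (Gate 1).
Yor and Lam are on, so Nor activates (Gate 7).
Tam would need Fal (Gate 3), but Fal never turns on.
Nor: reached.
Sel would need Ird and Tam (Gate 2), but Tam never turns on.
Fal would need Rho (Gate 6), but Rho never turns on.
Reached: Nor — 1 of the 4.

1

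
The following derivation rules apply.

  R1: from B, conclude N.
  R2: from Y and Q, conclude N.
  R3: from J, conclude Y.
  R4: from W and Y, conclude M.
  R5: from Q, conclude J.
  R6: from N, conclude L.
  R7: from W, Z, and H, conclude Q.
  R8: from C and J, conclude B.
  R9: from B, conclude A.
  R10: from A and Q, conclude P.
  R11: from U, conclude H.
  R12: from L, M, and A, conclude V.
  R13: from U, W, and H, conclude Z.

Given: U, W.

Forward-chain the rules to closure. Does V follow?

V would need L, M, and A (R12), but A is never established.

No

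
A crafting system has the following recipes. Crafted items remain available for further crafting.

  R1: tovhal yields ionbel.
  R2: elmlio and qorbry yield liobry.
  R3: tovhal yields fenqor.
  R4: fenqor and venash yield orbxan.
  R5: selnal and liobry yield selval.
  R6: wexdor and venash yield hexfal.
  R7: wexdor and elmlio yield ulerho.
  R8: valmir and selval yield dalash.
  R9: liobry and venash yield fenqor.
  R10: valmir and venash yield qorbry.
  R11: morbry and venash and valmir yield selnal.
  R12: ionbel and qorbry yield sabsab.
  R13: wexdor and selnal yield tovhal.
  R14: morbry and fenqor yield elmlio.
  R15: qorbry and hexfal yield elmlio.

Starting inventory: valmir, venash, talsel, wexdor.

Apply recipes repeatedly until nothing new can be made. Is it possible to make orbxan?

Yes

wexdor and venash → hexfal (R6).
Using R10, valmir and venash make qorbry.
Using R15, qorbry and hexfal make elmlio.
elmlio and qorbry → liobry (R2).
Using R9, liobry and venash make fenqor.
Using R4, fenqor and venash make orbxan.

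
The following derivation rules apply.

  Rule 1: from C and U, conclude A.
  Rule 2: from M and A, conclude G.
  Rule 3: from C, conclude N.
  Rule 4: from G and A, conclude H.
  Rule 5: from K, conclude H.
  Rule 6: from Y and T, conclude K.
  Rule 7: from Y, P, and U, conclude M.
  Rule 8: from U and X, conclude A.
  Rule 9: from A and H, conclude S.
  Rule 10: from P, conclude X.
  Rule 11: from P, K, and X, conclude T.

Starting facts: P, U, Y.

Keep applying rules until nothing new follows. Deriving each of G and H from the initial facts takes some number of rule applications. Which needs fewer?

G

G: From Y, P, and U, Rule 7 gives M. From P, Rule 10 gives X. From U and X, Rule 8 gives A. M and A hold, so G follows (Rule 2). [4 rule applications]
H: From Y, P, and U, Rule 7 gives M. From P, Rule 10 gives X. U and X hold, so A follows (Rule 8). From M and A, Rule 2 gives G. G and A hold, so H follows (Rule 4). [5 rule applications]
G needs fewer.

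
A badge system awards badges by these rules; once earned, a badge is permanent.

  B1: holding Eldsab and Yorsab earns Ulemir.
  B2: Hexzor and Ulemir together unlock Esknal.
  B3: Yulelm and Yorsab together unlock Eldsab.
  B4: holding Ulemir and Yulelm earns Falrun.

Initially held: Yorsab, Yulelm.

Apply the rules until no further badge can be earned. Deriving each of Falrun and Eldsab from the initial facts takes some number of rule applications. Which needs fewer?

Eldsab: With Yulelm and Yorsab, Eldsab is earned (B3). [1 rule application]
Falrun: With Yulelm and Yorsab, Eldsab is earned (B3). With Eldsab and Yorsab, Ulemir is earned (B1). With Ulemir and Yulelm, Falrun is earned (B4). [3 rule applications]
Eldsab needs fewer.

Eldsab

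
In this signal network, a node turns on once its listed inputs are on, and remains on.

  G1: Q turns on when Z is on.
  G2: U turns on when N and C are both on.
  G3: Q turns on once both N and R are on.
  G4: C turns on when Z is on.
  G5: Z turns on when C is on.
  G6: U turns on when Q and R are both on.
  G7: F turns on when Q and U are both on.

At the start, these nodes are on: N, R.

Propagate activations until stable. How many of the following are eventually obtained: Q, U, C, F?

3

G3: N and R on → Q on.
G6: Q and R on → U on.
G7: Q and U on → F on.
Q: reached.
U: reached.
C would need Z (G4), but Z never turns on.
F: reached.
Reached: Q, U, and F — 3 of the 4.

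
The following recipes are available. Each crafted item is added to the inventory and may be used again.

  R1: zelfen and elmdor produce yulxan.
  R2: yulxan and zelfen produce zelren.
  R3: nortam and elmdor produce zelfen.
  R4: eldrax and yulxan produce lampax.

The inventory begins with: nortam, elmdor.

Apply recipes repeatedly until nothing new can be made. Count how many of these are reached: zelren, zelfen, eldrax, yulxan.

3

nortam and elmdor → zelfen (R3).
zelfen and elmdor → yulxan (R1).
Using R2, yulxan and zelfen make zelren.
zelren: reached.
zelfen: reached.
No rule produces eldrax, and it is not given.
yulxan: reached.
Reached: zelren, zelfen, and yulxan — 3 of the 4.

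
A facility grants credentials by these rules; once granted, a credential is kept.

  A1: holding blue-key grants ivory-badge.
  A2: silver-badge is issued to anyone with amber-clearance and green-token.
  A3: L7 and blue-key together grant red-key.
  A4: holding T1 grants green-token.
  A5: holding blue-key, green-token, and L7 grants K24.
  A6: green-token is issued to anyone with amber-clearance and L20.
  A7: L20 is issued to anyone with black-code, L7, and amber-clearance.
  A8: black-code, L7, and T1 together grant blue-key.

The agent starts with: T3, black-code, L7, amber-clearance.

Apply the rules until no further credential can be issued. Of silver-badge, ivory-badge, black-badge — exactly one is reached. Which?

silver-badge

Holding black-code, L7, and amber-clearance grants L20 (A7).
Holding amber-clearance and L20 grants green-token (A6).
Holding amber-clearance and green-token grants silver-badge (A2).
ivory-badge would need blue-key (A1), but blue-key is never granted. No rule produces black-badge, and it is not given.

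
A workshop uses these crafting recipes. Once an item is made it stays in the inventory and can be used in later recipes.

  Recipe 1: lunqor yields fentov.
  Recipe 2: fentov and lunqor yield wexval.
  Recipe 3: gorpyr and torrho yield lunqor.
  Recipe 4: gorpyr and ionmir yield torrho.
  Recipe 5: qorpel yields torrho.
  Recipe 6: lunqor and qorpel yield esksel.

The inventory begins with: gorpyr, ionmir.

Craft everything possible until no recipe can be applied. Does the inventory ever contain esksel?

No

esksel would need lunqor and qorpel (Recipe 6), but qorpel is never obtained.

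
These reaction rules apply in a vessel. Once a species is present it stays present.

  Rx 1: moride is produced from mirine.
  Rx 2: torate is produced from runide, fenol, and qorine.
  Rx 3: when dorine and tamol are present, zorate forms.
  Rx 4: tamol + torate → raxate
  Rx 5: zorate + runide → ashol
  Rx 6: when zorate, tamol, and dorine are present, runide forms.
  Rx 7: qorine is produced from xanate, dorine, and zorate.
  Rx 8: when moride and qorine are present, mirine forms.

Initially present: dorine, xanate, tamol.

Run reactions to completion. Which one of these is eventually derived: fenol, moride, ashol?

dorine and tamol present → zorate forms (Rx 3).
zorate, tamol, and dorine present → runide forms (Rx 6).
zorate and runide present → ashol forms (Rx 5).
moride would need mirine (Rx 1), but mirine never forms. No rule produces fenol, and it is not given.

ashol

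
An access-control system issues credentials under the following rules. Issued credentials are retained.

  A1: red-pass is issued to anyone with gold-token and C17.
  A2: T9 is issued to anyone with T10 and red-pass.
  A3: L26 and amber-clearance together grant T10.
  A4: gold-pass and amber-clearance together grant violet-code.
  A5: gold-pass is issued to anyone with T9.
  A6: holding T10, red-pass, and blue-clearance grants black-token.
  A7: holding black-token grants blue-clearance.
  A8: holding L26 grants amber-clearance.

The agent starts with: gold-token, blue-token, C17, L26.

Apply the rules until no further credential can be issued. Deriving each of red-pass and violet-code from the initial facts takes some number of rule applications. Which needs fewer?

red-pass: Holding gold-token and C17 grants red-pass (A1). [1 rule application]
violet-code: Holding L26 grants amber-clearance (A8). Holding gold-token and C17 grants red-pass (A1). Holding L26 and amber-clearance grants T10 (A3). Holding T10 and red-pass grants T9 (A2). Holding T9 grants gold-pass (A5). Holding gold-pass and amber-clearance grants violet-code (A4). [6 rule applications]
red-pass needs fewer.

red-pass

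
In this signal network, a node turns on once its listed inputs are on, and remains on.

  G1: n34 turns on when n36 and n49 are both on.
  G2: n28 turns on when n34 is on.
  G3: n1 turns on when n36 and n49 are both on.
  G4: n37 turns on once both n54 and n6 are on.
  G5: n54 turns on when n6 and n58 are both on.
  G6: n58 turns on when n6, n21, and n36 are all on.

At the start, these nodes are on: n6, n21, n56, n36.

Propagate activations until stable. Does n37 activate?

G6: n6, n21, and n36 on → n58 on.
n6 and n58 are on, so n54 turns on (G5).
G4: n54 and n6 on → n37 on.

Yes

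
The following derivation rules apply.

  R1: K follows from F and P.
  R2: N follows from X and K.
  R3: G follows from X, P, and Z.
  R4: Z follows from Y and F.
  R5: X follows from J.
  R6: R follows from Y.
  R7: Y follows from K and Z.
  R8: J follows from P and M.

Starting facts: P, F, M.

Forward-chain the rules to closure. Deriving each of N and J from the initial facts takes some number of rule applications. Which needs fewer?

J: From P and M, R8 gives J. [1 rule application]
N: From P and M, R8 gives J. F and P hold, so K follows (R1). From J, R5 gives X. X and K hold, so N follows (R2). [4 rule applications]
J needs fewer.

J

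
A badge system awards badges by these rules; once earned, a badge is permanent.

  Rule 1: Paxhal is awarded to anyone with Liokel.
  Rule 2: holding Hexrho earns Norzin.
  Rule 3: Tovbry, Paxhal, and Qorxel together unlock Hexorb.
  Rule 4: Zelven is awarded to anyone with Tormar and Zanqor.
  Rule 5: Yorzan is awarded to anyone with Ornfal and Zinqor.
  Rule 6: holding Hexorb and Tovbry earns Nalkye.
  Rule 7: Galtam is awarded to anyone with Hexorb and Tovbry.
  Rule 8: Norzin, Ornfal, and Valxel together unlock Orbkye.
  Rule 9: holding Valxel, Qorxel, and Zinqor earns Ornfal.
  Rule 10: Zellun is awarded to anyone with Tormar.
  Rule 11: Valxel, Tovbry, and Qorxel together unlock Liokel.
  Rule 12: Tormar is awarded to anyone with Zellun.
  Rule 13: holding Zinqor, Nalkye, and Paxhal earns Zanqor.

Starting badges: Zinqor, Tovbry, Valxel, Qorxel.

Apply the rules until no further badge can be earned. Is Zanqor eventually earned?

Yes

With Valxel, Tovbry, and Qorxel, Liokel is earned (Rule 11).
With Liokel, Paxhal is earned (Rule 1).
With Tovbry, Paxhal, and Qorxel, Hexorb is earned (Rule 3).
With Hexorb and Tovbry, Nalkye is earned (Rule 6).
With Zinqor, Nalkye, and Paxhal, Zanqor is earned (Rule 13).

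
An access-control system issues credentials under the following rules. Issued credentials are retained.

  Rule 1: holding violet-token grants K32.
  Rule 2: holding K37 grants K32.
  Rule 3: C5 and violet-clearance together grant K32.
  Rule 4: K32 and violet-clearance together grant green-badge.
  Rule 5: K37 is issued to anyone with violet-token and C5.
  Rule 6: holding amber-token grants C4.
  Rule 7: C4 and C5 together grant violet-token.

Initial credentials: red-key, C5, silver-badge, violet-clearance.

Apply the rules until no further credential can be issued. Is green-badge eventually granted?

Yes

Holding C5 and violet-clearance grants K32 (Rule 3).
Holding K32 and violet-clearance grants green-badge (Rule 4).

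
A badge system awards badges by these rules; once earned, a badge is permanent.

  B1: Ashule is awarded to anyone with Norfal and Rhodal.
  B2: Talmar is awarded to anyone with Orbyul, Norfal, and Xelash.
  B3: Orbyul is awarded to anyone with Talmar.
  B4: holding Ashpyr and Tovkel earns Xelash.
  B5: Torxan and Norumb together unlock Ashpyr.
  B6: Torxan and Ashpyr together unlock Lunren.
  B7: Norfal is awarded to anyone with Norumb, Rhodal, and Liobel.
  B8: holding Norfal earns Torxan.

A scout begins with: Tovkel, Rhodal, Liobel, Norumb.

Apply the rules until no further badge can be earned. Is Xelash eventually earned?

Yes

With Norumb, Rhodal, and Liobel, Norfal is earned (B7).
With Norfal, Torxan is earned (B8).
With Torxan and Norumb, Ashpyr is earned (B5).
With Ashpyr and Tovkel, Xelash is earned (B4).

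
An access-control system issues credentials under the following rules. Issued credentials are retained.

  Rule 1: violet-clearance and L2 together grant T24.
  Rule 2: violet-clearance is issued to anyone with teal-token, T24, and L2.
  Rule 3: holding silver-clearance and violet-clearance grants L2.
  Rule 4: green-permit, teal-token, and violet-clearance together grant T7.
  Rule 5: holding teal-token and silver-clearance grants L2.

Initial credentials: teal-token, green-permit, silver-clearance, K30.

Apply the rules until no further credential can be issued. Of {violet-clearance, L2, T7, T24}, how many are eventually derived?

1

Holding teal-token and silver-clearance grants L2 (Rule 5).
violet-clearance would need teal-token, T24, and L2 (Rule 2), but T24 is never granted.
L2: reached.
T7 would need green-permit, teal-token, and violet-clearance (Rule 4), but violet-clearance is never granted.
T24 would need violet-clearance and L2 (Rule 1), but violet-clearance is never granted.
Reached: L2 — 1 of the 4.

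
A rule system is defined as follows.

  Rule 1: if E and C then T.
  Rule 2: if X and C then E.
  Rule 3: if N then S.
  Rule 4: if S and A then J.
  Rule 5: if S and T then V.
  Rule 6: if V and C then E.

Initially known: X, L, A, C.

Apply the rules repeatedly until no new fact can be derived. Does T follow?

From X and C, Rule 2 gives E.
E and C hold, so T follows (Rule 1).

Yes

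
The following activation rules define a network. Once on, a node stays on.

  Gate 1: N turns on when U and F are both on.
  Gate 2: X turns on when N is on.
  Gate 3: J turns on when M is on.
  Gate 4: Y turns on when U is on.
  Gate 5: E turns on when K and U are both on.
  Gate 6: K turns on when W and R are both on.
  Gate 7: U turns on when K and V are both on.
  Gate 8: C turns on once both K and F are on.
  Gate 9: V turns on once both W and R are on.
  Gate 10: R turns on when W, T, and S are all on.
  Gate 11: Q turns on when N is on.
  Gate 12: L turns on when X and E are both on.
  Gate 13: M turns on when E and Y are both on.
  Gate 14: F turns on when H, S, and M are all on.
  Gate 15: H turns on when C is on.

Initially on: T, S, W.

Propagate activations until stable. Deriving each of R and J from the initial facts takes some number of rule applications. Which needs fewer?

R

R: Gate 10: W, T, and S on → R on. [1 rule application]
J: W, T, and S are on, so R turns on (Gate 10). Gate 9: W and R on → V on. W and R are on, so K turns on (Gate 6). K and V are on, so U turns on (Gate 7). K and U are on, so E turns on (Gate 5). U is on, so Y turns on (Gate 4). Gate 13: E and Y on → M on. M is on, so J turns on (Gate 3). [8 rule applications]
R needs fewer.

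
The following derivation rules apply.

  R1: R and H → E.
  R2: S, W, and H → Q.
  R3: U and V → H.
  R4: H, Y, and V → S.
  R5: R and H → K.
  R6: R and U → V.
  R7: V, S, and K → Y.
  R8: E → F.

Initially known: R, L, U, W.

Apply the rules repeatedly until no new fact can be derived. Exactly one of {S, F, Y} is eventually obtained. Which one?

F

From R and U, R6 gives V.
From U and V, R3 gives H.
From R and H, R1 gives E.
From E, R8 gives F.
S would need H, Y, and V (R4), but Y is never established. Y would need V, S, and K (R7), but S is never established.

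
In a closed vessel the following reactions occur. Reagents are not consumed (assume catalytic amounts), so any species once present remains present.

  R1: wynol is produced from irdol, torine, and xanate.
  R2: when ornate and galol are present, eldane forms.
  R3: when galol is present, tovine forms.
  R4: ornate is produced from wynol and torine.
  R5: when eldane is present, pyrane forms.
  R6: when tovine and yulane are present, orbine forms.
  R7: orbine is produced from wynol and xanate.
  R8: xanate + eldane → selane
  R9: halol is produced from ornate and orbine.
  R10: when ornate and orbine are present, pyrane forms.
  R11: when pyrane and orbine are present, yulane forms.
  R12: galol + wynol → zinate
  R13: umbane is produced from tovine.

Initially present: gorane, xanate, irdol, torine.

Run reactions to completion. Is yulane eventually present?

irdol, torine, and xanate present → wynol forms (R1).
wynol and xanate present → orbine forms (R7).
wynol and torine present → ornate forms (R4).
ornate and orbine present → pyrane forms (R10).
pyrane and orbine present → yulane forms (R11).

Yes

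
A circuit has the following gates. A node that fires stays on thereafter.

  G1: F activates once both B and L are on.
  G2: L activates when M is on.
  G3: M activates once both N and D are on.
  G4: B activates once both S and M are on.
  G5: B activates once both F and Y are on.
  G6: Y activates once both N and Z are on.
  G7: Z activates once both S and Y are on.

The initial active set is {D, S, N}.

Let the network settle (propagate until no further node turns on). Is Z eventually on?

No

Z would need S and Y (G7), but Y never turns on.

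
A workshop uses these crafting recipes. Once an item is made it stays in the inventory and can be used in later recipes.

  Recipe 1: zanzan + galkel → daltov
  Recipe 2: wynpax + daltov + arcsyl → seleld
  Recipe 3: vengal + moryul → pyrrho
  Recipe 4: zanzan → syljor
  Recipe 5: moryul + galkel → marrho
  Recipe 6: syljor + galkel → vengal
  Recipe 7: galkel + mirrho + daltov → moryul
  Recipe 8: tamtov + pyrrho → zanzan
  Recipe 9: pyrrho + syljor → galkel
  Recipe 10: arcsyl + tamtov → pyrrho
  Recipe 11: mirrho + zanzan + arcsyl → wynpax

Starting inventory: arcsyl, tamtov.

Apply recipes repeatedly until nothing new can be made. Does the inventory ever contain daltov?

Yes

Using Recipe 10, arcsyl and tamtov make pyrrho.
tamtov + pyrrho → zanzan (Recipe 8).
Using Recipe 4, zanzan makes syljor.
pyrrho + syljor → galkel (Recipe 9).
Using Recipe 1, zanzan and galkel make daltov.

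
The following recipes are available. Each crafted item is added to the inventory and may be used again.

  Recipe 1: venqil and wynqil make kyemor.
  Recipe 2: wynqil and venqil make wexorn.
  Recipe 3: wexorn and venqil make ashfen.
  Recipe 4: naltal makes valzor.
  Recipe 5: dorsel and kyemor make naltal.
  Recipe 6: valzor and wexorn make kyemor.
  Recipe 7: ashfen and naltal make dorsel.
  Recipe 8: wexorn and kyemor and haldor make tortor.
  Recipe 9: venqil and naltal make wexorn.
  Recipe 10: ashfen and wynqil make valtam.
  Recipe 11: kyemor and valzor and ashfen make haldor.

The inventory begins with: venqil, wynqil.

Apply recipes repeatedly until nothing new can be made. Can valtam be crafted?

Using Recipe 2, wynqil and venqil make wexorn.
Using Recipe 3, wexorn and venqil make ashfen.
ashfen and wynqil → valtam (Recipe 10).

Yes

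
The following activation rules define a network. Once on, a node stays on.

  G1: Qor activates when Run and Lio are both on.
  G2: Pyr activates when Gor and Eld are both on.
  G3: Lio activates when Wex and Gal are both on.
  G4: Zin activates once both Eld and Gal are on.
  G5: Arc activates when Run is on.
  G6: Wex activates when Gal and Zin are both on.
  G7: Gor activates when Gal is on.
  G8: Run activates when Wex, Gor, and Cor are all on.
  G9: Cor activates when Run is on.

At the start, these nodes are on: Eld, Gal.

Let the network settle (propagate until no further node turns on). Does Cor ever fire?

Cor would need Run (G9), but Run never turns on.

No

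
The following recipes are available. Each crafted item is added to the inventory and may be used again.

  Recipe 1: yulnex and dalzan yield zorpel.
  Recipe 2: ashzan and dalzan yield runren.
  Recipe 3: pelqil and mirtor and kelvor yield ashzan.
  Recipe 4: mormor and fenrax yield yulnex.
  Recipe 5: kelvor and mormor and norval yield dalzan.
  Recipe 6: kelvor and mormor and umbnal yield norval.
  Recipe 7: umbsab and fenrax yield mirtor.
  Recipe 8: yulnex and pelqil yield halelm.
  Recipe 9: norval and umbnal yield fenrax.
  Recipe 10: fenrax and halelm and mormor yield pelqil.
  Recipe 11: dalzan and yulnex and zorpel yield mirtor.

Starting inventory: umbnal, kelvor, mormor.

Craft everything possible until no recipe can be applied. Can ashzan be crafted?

No

ashzan would need pelqil, mirtor, and kelvor (Recipe 3), but pelqil is never obtained.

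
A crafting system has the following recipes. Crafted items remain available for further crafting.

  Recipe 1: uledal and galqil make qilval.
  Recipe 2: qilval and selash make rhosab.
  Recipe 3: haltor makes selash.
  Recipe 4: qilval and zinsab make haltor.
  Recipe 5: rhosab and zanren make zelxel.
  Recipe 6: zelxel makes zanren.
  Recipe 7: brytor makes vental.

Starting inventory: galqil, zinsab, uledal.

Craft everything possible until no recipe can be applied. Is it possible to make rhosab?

Yes

uledal and galqil → qilval (Recipe 1).
Using Recipe 4, qilval and zinsab make haltor.
Using Recipe 3, haltor makes selash.
qilval and selash → rhosab (Recipe 2).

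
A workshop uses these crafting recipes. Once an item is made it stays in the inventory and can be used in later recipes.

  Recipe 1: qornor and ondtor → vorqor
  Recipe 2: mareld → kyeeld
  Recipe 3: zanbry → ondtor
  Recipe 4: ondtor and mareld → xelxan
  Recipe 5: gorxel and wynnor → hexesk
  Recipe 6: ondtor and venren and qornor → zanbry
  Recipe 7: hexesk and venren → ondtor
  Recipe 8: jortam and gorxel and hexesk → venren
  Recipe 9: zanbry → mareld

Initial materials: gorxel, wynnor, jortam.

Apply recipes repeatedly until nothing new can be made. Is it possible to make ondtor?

Yes

gorxel and wynnor → hexesk (Recipe 5).
jortam and gorxel and hexesk → venren (Recipe 8).
Using Recipe 7, hexesk and venren make ondtor.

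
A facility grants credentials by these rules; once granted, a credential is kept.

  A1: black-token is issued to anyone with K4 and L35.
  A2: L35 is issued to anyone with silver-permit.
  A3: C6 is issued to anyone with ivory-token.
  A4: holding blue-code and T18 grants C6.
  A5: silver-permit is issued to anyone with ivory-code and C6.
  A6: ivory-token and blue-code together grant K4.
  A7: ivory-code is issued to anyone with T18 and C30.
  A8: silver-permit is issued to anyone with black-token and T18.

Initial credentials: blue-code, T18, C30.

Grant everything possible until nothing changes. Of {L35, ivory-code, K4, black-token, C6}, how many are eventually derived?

Holding T18 and C30 grants ivory-code (A7).
Holding blue-code and T18 grants C6 (A4).
Holding ivory-code and C6 grants silver-permit (A5).
Holding silver-permit grants L35 (A2).
L35: reached.
ivory-code: reached.
K4 would need ivory-token and blue-code (A6), but ivory-token is never granted.
black-token would need K4 and L35 (A1), but K4 is never granted.
C6: reached.
Reached: L35, ivory-code, and C6 — 3 of the 5.

3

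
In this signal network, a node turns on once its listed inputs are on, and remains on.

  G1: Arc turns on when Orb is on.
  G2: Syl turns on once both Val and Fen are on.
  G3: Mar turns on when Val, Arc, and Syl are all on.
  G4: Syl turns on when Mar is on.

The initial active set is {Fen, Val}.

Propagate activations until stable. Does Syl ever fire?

G2: Val and Fen on → Syl on.

Yes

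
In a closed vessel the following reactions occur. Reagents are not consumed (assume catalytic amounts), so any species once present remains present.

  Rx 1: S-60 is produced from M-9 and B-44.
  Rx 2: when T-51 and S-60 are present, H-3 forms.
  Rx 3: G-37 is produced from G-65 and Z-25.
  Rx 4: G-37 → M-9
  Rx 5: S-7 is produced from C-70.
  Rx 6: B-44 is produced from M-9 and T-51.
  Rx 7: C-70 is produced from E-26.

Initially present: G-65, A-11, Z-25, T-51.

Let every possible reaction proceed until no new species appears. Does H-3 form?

Yes

G-65 and Z-25 present → G-37 forms (Rx 3).
G-37 present → M-9 forms (Rx 4).
M-9 and T-51 present → B-44 forms (Rx 6).
M-9 and B-44 present → S-60 forms (Rx 1).
T-51 and S-60 present → H-3 forms (Rx 2).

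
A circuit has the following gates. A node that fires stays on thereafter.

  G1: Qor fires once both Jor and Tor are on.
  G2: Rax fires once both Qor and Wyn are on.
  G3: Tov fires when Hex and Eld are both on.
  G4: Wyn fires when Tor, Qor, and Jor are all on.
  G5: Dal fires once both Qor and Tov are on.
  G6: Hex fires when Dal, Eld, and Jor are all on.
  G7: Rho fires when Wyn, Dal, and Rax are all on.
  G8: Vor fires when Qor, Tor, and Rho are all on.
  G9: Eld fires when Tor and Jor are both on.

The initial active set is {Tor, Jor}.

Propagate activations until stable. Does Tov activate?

Tov would need Hex and Eld (G3), but Hex never turns on.

No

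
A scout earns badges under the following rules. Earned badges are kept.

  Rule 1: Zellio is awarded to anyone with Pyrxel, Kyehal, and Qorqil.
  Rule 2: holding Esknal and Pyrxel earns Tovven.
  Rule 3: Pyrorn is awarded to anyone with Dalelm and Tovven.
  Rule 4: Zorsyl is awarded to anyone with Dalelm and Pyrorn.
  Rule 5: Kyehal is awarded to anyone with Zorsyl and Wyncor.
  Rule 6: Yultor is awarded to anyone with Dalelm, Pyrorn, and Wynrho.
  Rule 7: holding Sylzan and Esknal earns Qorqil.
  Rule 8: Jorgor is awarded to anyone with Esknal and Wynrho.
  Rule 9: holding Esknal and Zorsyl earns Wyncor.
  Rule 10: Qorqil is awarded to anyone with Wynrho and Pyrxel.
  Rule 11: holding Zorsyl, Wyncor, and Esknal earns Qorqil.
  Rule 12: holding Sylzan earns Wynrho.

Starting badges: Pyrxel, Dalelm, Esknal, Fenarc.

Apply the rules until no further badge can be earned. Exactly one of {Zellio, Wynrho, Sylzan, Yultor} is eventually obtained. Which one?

With Esknal and Pyrxel, Tovven is earned (Rule 2).
With Dalelm and Tovven, Pyrorn is earned (Rule 3).
With Dalelm and Pyrorn, Zorsyl is earned (Rule 4).
With Esknal and Zorsyl, Wyncor is earned (Rule 9).
With Zorsyl and Wyncor, Kyehal is earned (Rule 5).
With Zorsyl, Wyncor, and Esknal, Qorqil is earned (Rule 11).
With Pyrxel, Kyehal, and Qorqil, Zellio is earned (Rule 1).
Wynrho would need Sylzan (Rule 12), but Sylzan is never earned. No rule produces Sylzan, and it is not given. Yultor would need Dalelm, Pyrorn, and Wynrho (Rule 6), but Wynrho is never earned.

Zellio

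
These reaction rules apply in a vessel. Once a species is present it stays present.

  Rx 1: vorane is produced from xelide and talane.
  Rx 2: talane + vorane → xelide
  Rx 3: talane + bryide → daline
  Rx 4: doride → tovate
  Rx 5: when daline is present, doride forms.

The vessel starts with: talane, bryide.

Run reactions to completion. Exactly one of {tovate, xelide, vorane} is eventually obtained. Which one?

tovate

talane and bryide present → daline forms (Rx 3).
daline present → doride forms (Rx 5).
doride present → tovate forms (Rx 4).
vorane would need xelide and talane (Rx 1), but xelide never forms. xelide would need talane and vorane (Rx 2), but vorane never forms.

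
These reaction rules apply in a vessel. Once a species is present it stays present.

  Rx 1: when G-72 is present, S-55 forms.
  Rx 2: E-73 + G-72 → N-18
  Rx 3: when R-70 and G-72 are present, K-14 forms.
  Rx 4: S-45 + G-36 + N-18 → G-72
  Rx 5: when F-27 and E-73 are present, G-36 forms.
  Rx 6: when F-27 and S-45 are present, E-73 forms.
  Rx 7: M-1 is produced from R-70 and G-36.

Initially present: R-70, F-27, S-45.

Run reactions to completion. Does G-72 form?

G-72 would need S-45, G-36, and N-18 (Rx 4), but N-18 never forms.

No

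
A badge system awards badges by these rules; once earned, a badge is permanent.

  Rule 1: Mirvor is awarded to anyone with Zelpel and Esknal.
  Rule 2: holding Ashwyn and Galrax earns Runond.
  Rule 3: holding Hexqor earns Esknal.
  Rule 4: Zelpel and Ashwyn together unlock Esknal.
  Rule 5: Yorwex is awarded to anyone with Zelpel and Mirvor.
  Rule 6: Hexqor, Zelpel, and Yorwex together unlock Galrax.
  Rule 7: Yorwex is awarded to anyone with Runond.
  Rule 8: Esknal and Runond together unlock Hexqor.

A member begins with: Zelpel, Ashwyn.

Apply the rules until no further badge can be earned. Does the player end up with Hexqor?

No

Hexqor would need Esknal and Runond (Rule 8), but Runond is never earned.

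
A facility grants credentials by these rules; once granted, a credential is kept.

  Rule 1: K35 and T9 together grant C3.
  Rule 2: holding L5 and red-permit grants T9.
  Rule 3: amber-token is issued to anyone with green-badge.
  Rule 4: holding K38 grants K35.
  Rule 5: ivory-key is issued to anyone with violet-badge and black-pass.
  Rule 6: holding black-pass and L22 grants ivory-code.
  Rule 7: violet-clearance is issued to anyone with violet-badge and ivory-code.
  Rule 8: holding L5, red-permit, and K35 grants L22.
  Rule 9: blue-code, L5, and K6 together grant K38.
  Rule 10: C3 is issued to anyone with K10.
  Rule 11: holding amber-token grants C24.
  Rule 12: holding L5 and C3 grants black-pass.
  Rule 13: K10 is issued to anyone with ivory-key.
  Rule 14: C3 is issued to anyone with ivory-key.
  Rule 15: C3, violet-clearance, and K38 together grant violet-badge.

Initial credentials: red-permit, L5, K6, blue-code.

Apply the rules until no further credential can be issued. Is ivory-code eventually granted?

Yes

Holding L5 and red-permit grants T9 (Rule 2).
Holding blue-code, L5, and K6 grants K38 (Rule 9).
Holding K38 grants K35 (Rule 4).
Holding K35 and T9 grants C3 (Rule 1).
Holding L5, red-permit, and K35 grants L22 (Rule 8).
Holding L5 and C3 grants black-pass (Rule 12).
Holding black-pass and L22 grants ivory-code (Rule 6).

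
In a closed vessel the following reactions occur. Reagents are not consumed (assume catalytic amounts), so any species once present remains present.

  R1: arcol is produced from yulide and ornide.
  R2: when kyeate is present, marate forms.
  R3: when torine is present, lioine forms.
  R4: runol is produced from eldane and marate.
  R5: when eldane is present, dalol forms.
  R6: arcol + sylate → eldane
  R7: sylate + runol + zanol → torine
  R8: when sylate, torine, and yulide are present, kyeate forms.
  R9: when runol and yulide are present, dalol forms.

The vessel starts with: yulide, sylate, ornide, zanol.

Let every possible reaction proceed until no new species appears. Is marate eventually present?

marate would need kyeate (R2), but kyeate never forms.

No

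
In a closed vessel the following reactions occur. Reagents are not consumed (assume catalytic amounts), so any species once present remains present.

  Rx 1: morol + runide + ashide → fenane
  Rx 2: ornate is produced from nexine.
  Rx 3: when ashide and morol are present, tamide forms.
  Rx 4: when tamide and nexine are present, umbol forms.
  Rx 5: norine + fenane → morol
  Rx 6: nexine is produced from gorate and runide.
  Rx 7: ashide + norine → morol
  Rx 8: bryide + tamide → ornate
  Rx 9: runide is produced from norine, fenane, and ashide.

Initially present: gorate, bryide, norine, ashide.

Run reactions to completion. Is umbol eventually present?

No

umbol would need tamide and nexine (Rx 4), but nexine never forms.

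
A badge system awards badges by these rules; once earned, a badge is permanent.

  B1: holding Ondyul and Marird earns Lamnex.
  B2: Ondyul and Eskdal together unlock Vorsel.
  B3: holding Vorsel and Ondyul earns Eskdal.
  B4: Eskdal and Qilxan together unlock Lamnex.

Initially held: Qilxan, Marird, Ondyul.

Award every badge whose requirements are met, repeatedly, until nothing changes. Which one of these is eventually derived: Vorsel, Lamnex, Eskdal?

With Ondyul and Marird, Lamnex is earned (B1).
Eskdal would need Vorsel and Ondyul (B3), but Vorsel is never earned. Vorsel would need Ondyul and Eskdal (B2), but Eskdal is never earned.

Lamnex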